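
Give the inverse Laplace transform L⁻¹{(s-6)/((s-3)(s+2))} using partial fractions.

Using partial fractions, f(t) = (-3e^(3t) + 8e^(-2t))/5

Final answer: (-3e^(3t) + 8e^(-2t))/5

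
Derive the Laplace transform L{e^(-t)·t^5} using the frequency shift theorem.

L{e^(at)·t^n} = n!/(s-a)^(n+1), so L{e^(-t)·t^5} = 120/(s+1)^6

Final answer: 120/(s+1)^6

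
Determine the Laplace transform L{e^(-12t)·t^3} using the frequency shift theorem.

L{e^(at)·t^n} = n!/(s-a)^(n+1), so L{e^(-12t)·t^3} = 6/(s+12)^4

Final answer: 6/(s+12)^4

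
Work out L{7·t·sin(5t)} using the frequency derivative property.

L{sin(5t)} = 5/(s² + 25). By L{t·f(t)} = -F'(s): -d/ds[5/(s² + 25)] = -(5)·(-2s)/(s² + 25)² = 10s/(s² + 25)². Then L{7·t·sin(5t)} = 7·10s/(s² + 25)² = 70s/(s² + 25)²

Final answer: 70s/(s² + 25)²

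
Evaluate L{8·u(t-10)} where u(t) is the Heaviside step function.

L{u(t-a)} = e^(-as)/s. Here a=10, so L{u(t-10)} = e^(-10s)/s, and L{8·u(t-10)} = 8·e^(-10s)/s

Final answer: 8·e^(-10s)/s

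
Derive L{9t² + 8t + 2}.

L{9t² + 8t + 2} = 9·2/s³ + 8/s² + 2/s = 18/s³ + 8/s² + 2/s

Final answer: 18/s³ + 8/s² + 2/s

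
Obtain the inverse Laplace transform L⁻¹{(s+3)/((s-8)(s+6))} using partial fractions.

Using partial fractions, f(t) = (11e^(8t) + 3e^(-6t))/14

Final answer: (11e^(8t) + 3e^(-6t))/14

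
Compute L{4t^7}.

L{t^n} = n!/s^(n+1). So L{4t^7} = 4·7!/s^8 = 20160/s^8

Final answer: 20160/s^8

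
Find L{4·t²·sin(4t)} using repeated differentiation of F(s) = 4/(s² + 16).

F(s) = 4/(s² + 16). F'(s) = -8s/(s² + 16)². F''(s) = -8(16 - 3s²)/(s² + 16)³ = (24s² - 128)/(s² + 16)³. So L{t²·sin(4t)} = (-1)² F''(s) = (24s² - 128)/(s² + 16)³. Then L{4·t²·sin(4t)} = 4·(24s² - 128)/(s² + 16)³ = (96s² - 512)/(s² + 16)³

Final answer: (96s² - 512)/(s² + 16)³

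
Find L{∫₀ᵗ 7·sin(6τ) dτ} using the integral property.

L{∫₀ᵗ f(τ)dτ} = F(s)/s with F(s) = 42/(s² + 36), so the result is (42/(s² + 36))/s = 42/(s(s² + 36))

Final answer: 42/(s(s² + 36))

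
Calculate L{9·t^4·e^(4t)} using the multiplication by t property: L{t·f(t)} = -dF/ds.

Using L{t^n·e^(at)} = n!/(s-a)^(n+1), L{t^4·e^(4t)} = 24/(s-4)^5, so L{9·t^4·e^(4t)} = 9·24/(s-4)^5 = 216/(s-4)^5

Final answer: 216/(s-4)^5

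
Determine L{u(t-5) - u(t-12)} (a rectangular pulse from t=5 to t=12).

L{u(t-a)} = e^(-as)/s. L{u(t-5) - u(t-12)} = (e^(-5s) - e^(-12s))/s

Final answer: (e^(-5s) - e^(-12s))/s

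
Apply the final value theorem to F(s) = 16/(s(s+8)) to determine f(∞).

f(∞) = lim_{s→0} s·16/(s(s+8)) = lim_{s→0} 16/(s+8) = 16/8 = 2

Final answer: 2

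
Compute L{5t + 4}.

L{5t + 4} = 5·L{t} + 4·L{1} = 5/s² + 4/s

Final answer: 5/s² + 4/s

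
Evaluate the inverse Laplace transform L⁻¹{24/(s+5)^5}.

L⁻¹{n!/(s-a)^(n+1)} = t^n·e^(at), so L⁻¹{24/(s+5)^5} = t^4·e^(-5t)

Final answer: t^4·e^(-5t)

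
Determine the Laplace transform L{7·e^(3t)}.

L{e^(at)} = 1/(s-a), so L{e^(3t)} = 1/(s-3). Then L{7·e^(3t)} = 7/(s-3)

Final answer: 7/(s-3)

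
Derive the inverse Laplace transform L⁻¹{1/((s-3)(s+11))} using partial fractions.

Decompose: A/(s-3) + B/(s+11). A = 1/14, B = -1/14. f(t) = (e^(3t) - e^(-11t))/14

Final answer: (e^(3t) - e^(-11t))/14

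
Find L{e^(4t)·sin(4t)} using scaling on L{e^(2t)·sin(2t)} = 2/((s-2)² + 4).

Scaling with a=2: L{e^(4t)·sin(4t)} = (1/2) · 2/((s/2-2)² + 4). Simplifying: 4/((s-4)² + 16)

Final answer: 4/((s-4)² + 16)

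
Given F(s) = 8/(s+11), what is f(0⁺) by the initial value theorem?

f(0⁺) = lim_{s→∞} s·8/(s+11) = lim_{s→∞} 8s/(s+11) = 8

Final answer: 8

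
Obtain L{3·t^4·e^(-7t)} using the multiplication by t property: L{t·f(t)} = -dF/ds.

Using L{t^n·e^(at)} = n!/(s-a)^(n+1), L{t^4·e^(-7t)} = 24/(s+7)^5, so L{3·t^4·e^(-7t)} = 3·24/(s+7)^5 = 72/(s+7)^5

Final answer: 72/(s+7)^5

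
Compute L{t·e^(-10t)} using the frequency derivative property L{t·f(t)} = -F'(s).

L{e^(-10t)} = 1/(s+10). By frequency derivative: L{t·e^(-10t)} = -d/ds[1/(s+10)] = -(-1)/(s+10)² = 1/(s+10)²

Final answer: 1/(s+10)²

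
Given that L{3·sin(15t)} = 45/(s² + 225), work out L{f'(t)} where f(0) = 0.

L{f'(t)} = s·F(s) - f(0) = s·45/(s² + 225) - 0 = 45s/(s² + 225)

Final answer: 45s/(s² + 225)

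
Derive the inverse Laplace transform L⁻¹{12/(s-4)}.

L⁻¹{1/(s-a)} = e^(at), so L⁻¹{1/(s-4)} = e^(4t), and L⁻¹{12/(s-4)} = 12·e^(4t)

Final answer: 12·e^(4t)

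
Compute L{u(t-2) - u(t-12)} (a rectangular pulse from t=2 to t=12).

L{u(t-a)} = e^(-as)/s. L{u(t-2) - u(t-12)} = (e^(-2s) - e^(-12s))/s

Final answer: (e^(-2s) - e^(-12s))/s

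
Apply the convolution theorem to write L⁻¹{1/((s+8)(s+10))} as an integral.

1/((s+8)(s+10)) = (1/(s+8))·(1/(s+10)) = L{e^(-8t)}·L{e^(-10t)}. So f(t) = e^(-8t)*e^(-10t) = ∫₀ᵗ e^(-8τ)·e^(-10(t-τ)) dτ

Final answer: ∫₀ᵗ e^(-8τ)·e^(-10(t-τ)) dτ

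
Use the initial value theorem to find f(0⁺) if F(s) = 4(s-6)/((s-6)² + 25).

f(0⁺) = lim_{s→∞} sF(s) = lim_{s→∞} 4s(s-6)/((s-6)² + 25) = 4

Final answer: 4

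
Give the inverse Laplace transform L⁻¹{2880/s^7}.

L⁻¹{n!/s^(n+1)} = t^n with n=6. So L⁻¹{720/s^7} = t^6, and L⁻¹{2880/s^7} = (2880/720)·t^6 = 4·t^6

Final answer: 4·t^6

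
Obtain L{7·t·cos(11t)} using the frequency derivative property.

L{cos(11t)} = s/(s² + 121). Derivative: d/ds[s/(s² + 121)] = [(s² + 121) - s·2s]/(s² + 121)² = (121 - s²)/(s² + 121)². So L{t·cos(11t)} = -F'(s) = (s² - 121)/(s² + 121)². Then L{7·t·cos(11t)} = 7·(s² - 121)/(s² + 121)²

Final answer: 7·(s² - 121)/(s² + 121)²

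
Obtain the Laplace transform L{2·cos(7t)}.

L{cos(ωt)} = s/(s² + ω²), so L{cos(7t)} = s/(s² + 49). Then L{2·cos(7t)} = 2·s/(s² + 49) = 2s/(s² + 49)

Final answer: 2s/(s² + 49)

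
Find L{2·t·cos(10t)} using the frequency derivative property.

L{cos(10t)} = s/(s² + 100). Derivative: d/ds[s/(s² + 100)] = [(s² + 100) - s·2s]/(s² + 100)² = (100 - s²)/(s² + 100)². So L{t·cos(10t)} = -F'(s) = (s² - 100)/(s² + 100)². Then L{2·t·cos(10t)} = 2·(s² - 100)/(s² + 100)²

Final answer: 2·(s² - 100)/(s² + 100)²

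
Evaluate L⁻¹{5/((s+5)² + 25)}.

Form: b/((s-a)² + b²) → e^(at)sin(bt). With a=-5, b=5

Final answer: e^(-5t)·sin(5t)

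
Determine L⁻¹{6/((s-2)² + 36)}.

Form: b/((s-a)² + b²) → e^(at)sin(bt). With a=2, b=6

Final answer: e^(2t)·sin(6t)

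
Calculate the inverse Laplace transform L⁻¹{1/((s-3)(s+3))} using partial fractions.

Decompose: A/(s-3) + B/(s+3). A = 1/6, B = -1/6. f(t) = (e^(3t) - e^(-3t))/6

Final answer: (e^(3t) - e^(-3t))/6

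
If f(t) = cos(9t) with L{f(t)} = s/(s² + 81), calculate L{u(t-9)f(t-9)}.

Time shift theorem: L{u(t-a)f(t-a)} = e^(-as)F(s). Here a=9, F(s) = s/(s² + 81), so L{u(t-9)f(t-9)} = e^(-9s)·s/(s² + 81)

Final answer: e^(-9s)·s/(s² + 81)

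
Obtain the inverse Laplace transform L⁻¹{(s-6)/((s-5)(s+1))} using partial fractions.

Using partial fractions, f(t) = (-e^(5t) + 7e^(-t))/6

Final answer: (-e^(5t) + 7e^(-t))/6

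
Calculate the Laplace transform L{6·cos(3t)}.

L{cos(ωt)} = s/(s² + ω²), so L{cos(3t)} = s/(s² + 9). Then L{6·cos(3t)} = 6·s/(s² + 9) = 6s/(s² + 9)

Final answer: 6s/(s² + 9)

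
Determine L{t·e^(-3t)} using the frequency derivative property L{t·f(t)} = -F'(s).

L{e^(-3t)} = 1/(s+3). By frequency derivative: L{t·e^(-3t)} = -d/ds[1/(s+3)] = -(-1)/(s+3)² = 1/(s+3)²

Final answer: 1/(s+3)²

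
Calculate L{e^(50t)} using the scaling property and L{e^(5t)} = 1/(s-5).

Using L{f(at)} = (1/a)F(s/a) with a=10 and f(t) = e^(5t): L{e^(50t)} = (1/10) · 1/((s/10)-5) = (1/10) · 10/(s-50) = 1/(s-50)

Final answer: 1/(s-50)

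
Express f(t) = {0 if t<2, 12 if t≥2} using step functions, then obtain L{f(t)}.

f(t) = 12·u(t-2). L{u(t-2)} = e^(-2s)/s, so L{f(t)} = 12·e^(-2s)/s

Final answer: 12·e^(-2s)/s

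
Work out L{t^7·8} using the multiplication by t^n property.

L{8} = 8/s. d^1/ds^1[1/s] = -1/s². d^2/ds^2[1/s] = 2/s^3. d^3/ds^3[1/s] = -6/s^4. d^4/ds^4[1/s] = 24/s^5. d^5/ds^5[1/s] = -120/s^6. d^6/ds^6[1/s] = 720/s^7. d^7/ds^7[1/s] = -5040/s^8. So L{t^7} = (-1)^{7}·-5040/s^8 = 5040/s^8. Then L{t^7·8} = 8·5040/s^8 = 40320/s^8

Final answer: 40320/s^8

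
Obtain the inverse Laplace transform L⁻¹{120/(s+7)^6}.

L⁻¹{n!/(s-a)^(n+1)} = t^n·e^(at), so L⁻¹{120/(s+7)^6} = t^5·e^(-7t)

Final answer: t^5·e^(-7t)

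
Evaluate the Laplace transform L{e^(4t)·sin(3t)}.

L{e^(at)·sin(ωt)} = ω/((s-a)² + ω²), so L{e^(4t)·sin(3t)} = 3/((s-4)² + 9)

Final answer: 3/((s-4)² + 9)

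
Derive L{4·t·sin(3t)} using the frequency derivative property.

L{sin(3t)} = 3/(s² + 9). By L{t·f(t)} = -F'(s): -d/ds[3/(s² + 9)] = -(3)·(-2s)/(s² + 9)² = 6s/(s² + 9)². Then L{4·t·sin(3t)} = 4·6s/(s² + 9)² = 24s/(s² + 9)²

Final answer: 24s/(s² + 9)²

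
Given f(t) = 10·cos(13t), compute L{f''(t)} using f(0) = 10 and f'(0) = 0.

F(s) = 10s/(s² + 169). L{f''(t)} = s²F(s) - sf(0) - f'(0) = 10s³/(s² + 169) - 10s = (10s³ - 10s(s² + 169))/(s² + 169) = -1690s/(s² + 169)

Final answer: -1690s/(s² + 169)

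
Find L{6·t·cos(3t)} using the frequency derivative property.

L{cos(3t)} = s/(s² + 9). Derivative: d/ds[s/(s² + 9)] = [(s² + 9) - s·2s]/(s² + 9)² = (9 - s²)/(s² + 9)². So L{t·cos(3t)} = -F'(s) = (s² - 9)/(s² + 9)². Then L{6·t·cos(3t)} = 6·(s² - 9)/(s² + 9)²

Final answer: 6·(s² - 9)/(s² + 9)²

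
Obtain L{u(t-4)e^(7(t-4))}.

u(t-a)f(t-a) with f(t)=e^(7t). L{e^(7t)} = 1/(s-7). By time shift: e^(-4s)/(s-7)

Final answer: e^(-4s)/(s-7)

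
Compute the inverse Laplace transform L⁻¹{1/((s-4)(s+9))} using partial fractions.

Decompose: A/(s-4) + B/(s+9). A = 1/13, B = -1/13. f(t) = (e^(4t) - e^(-9t))/13

Final answer: (e^(4t) - e^(-9t))/13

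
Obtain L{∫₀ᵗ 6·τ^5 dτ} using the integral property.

L{∫₀ᵗ f(τ)dτ} = F(s)/s with f(t) = 6t^5. F(s) = 720/s^6, so L{∫₀ᵗ 6·τ^5 dτ} = (720/s^6)/s = 720/s^7. (Check: ∫₀ᵗ 6·τ^5 dτ = 6t^6/6.)

Final answer: 720/s^7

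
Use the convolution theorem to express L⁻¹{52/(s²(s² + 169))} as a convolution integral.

52/(s²(s² + 169)) = (1/s²)·(52/(s² + 169)) = L{t}·L{4·sin(13t)}. So f(t) = t*(4·sin(13t)) = ∫₀ᵗ 4τ·sin(13(t-τ)) dτ

Final answer: ∫₀ᵗ 4τ·sin(13(t-τ)) dτ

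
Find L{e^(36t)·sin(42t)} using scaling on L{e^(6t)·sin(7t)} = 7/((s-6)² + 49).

Scaling with a=6: L{e^(36t)·sin(42t)} = (1/6) · 7/((s/6-6)² + 49). Simplifying: 42/((s-36)² + 1764)

Final answer: 42/((s-36)² + 1764)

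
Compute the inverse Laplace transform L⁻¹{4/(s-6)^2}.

L⁻¹{n!/(s-a)^(n+1)} = t^n·e^(at) with n=1, a=6. So L⁻¹{1/(s-6)^2} = t·e^(6t), and L⁻¹{4/(s-6)^2} = (4/1)·t·e^(6t) = 4·t·e^(6t)

Final answer: 4·t·e^(6t)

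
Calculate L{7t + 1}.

L{7t + 1} = 7·L{t} + L{1} = 7/s² + 1/s

Final answer: 7/s² + 1/s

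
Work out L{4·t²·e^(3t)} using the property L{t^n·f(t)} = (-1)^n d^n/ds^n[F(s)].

L{e^(3t)} = 1/(s-3). d/ds[1/(s-3)] = -1/(s-3)². d²/ds²[1/(s-3)] = 2/(s-3)³. So L{t²·e^(3t)} = (-1)² · 2/(s-3)³ = 2/(s-3)³. Then L{4·t²·e^(3t)} = 4·2/(s-3)³ = 8/(s-3)³

Final answer: 8/(s-3)³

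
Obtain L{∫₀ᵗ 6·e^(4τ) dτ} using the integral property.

L{∫₀ᵗ f(τ)dτ} = F(s)/s with F(s) = 6/(s-4), so L{∫₀ᵗ 6·e^(4τ) dτ} = 6/(s(s-4))

Final answer: 6/(s(s-4))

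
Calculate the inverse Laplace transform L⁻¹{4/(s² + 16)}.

L⁻¹{4/(s² + 16)} = sin(4t)

Final answer: sin(4t)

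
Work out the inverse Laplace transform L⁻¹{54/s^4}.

L⁻¹{n!/s^(n+1)} = t^n with n=3. So L⁻¹{6/s^4} = t^3, and L⁻¹{54/s^4} = (54/6)·t^3 = 9·t^3

Final answer: 9·t^3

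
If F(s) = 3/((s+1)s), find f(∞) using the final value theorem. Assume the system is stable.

f(∞) = lim_{s→0} sF(s) = lim_{s→0} 3/(s+1) = 3

Final answer: 3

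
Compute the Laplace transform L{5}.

L{5} = 5 · L{1} = 5/s

Final answer: 5/s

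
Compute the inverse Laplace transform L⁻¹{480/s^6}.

L⁻¹{n!/s^(n+1)} = t^n with n=5. So L⁻¹{120/s^6} = t^5, and L⁻¹{480/s^6} = (480/120)·t^5 = 4·t^5

Final answer: 4·t^5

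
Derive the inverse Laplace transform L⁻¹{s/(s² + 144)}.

L⁻¹{s/(s² + 144)} = cos(12t)

Final answer: cos(12t)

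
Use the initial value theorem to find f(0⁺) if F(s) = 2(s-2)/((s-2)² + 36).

f(0⁺) = lim_{s→∞} sF(s) = lim_{s→∞} 2s(s-2)/((s-2)² + 36) = 2

Final answer: 2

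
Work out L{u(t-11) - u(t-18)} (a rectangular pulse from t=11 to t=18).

L{u(t-a)} = e^(-as)/s. L{u(t-11) - u(t-18)} = (e^(-11s) - e^(-18s))/s

Final answer: (e^(-11s) - e^(-18s))/s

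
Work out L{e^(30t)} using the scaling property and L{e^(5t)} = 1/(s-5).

Using L{f(at)} = (1/a)F(s/a) with a=6 and f(t) = e^(5t): L{e^(30t)} = (1/6) · 1/((s/6)-5) = (1/6) · 6/(s-30) = 1/(s-30)

Final answer: 1/(s-30)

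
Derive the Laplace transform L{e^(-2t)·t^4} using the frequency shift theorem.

L{e^(at)·t^n} = n!/(s-a)^(n+1), so L{e^(-2t)·t^4} = 24/(s+2)^5

Final answer: 24/(s+2)^5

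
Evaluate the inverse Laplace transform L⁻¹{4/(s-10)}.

L⁻¹{1/(s-a)} = e^(at), so L⁻¹{1/(s-10)} = e^(10t), and L⁻¹{4/(s-10)} = 4·e^(10t)

Final answer: 4·e^(10t)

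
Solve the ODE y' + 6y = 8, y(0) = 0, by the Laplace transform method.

sY + 6Y = 8/s. Y = 8/(s(s+6)). Partial fractions: Y = 4/3/s - 4/3/(s+6)

Final answer: y(t) = 4/3(1 - e^(-6t))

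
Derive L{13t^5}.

L{t^n} = n!/s^(n+1). So L{13t^5} = 13·5!/s^6 = 1560/s^6

Final answer: 1560/s^6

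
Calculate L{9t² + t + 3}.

L{9t² + t + 3} = 9·2/s³ + 1/s² + 3/s = 18/s³ + 1/s² + 3/s

Final answer: 18/s³ + 1/s² + 3/s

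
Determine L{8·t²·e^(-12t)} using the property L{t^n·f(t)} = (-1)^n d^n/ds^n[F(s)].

L{e^(-12t)} = 1/(s+12). d/ds[1/(s+12)] = -1/(s+12)². d²/ds²[1/(s+12)] = 2/(s+12)³. So L{t²·e^(-12t)} = (-1)² · 2/(s+12)³ = 2/(s+12)³. Then L{8·t²·e^(-12t)} = 8·2/(s+12)³ = 16/(s+12)³

Final answer: 16/(s+12)³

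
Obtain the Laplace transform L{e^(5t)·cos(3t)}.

L{e^(at)·cos(ωt)} = (s-a)/((s-a)² + ω²), so L{e^(5t)·cos(3t)} = (s-5)/((s-5)² + 9)

Final answer: (s-5)/((s-5)² + 9)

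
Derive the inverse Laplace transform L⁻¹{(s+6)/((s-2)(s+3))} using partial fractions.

Using partial fractions, f(t) = (8e^(2t) - 3e^(-3t))/5

Final answer: (8e^(2t) - 3e^(-3t))/5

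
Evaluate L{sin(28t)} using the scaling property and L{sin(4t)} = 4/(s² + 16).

Using L{f(at)} = (1/a)F(s/a) with a=7: L{sin(28t)} = (1/7) · 4/((s/7)² + 16) = (1/7) · 4·49/(s² + 784) = 28/(s² + 784)

Final answer: 28/(s² + 784)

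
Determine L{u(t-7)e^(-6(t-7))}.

u(t-a)f(t-a) with f(t)=e^(-6t). L{e^(-6t)} = 1/(s+6). By time shift: e^(-7s)/(s+6)

Final answer: e^(-7s)/(s+6)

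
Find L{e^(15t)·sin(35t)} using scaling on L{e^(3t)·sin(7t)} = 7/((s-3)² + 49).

Scaling with a=5: L{e^(15t)·sin(35t)} = (1/5) · 7/((s/5-3)² + 49). Simplifying: 35/((s-15)² + 1225)

Final answer: 35/((s-15)² + 1225)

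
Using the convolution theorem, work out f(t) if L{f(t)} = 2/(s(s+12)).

2/(s(s+12)) = (2/s)·(1/(s+12)) = L{2}·L{e^(-12t)}. By convolution, f(t) = 2*e^(-12t) = ∫₀ᵗ 2·e^(-12τ) dτ = 2·(1 - e^(-12t))/12

Final answer: 2·(1 - e^(-12t))/12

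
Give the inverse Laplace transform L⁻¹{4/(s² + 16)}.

L⁻¹{4/(s² + 16)} = sin(4t)

Final answer: sin(4t)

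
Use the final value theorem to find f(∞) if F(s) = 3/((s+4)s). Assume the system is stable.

f(∞) = lim_{s→0} sF(s) = lim_{s→0} 3/(s+4) = 3/4

Final answer: 3/4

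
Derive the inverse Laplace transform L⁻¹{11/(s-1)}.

L⁻¹{1/(s-a)} = e^(at), so L⁻¹{1/(s-1)} = e^t, and L⁻¹{11/(s-1)} = 11·e^t

Final answer: 11·e^t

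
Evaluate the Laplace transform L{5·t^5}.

L{t^n} = n!/s^(n+1), so L{t^5} = 120/s^6. Then L{5·t^5} = 5·120/s^6 = 600/s^6

Final answer: 600/s^6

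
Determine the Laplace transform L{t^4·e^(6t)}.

L{t^n·e^(at)} = n!/(s-a)^(n+1), so L{t^4·e^(6t)} = 24/(s-6)^5

Final answer: 24/(s-6)^5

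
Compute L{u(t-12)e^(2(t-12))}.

u(t-a)f(t-a) with f(t)=e^(2t). L{e^(2t)} = 1/(s-2). By time shift: e^(-12s)/(s-2)

Final answer: e^(-12s)/(s-2)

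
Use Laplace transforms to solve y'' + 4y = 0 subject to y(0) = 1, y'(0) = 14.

L{y''} + 4L{y} = 0. s²Y - s - 14 + 4Y = 0. Y(s² + 4) = s + 14. Y = (s + 14)/(s² + 4). Inverting: y(t) = cos(2t) + 7sin(2t)

Final answer: y(t) = cos(2t) + 7sin(2t)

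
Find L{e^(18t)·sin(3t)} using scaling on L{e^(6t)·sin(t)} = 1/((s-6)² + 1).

Scaling with a=3: L{e^(18t)·sin(3t)} = (1/3) · 1/((s/3-6)² + 1). Simplifying: 3/((s-18)² + 9)

Final answer: 3/((s-18)² + 9)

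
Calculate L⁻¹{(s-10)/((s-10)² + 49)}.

Using frequency shift: L⁻¹{(s-a)/((s-a)² + b²)} = e^(at)cos(bt). Here a=10, b=7

Final answer: e^(10t)·cos(7t)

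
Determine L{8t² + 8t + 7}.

L{8t² + 8t + 7} = 8·2/s³ + 8/s² + 7/s = 16/s³ + 8/s² + 7/s

Final answer: 16/s³ + 8/s² + 7/s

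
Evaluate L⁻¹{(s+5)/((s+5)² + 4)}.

Using frequency shift: L⁻¹{(s-a)/((s-a)² + b²)} = e^(at)cos(bt). Here a=-5, b=2

Final answer: e^(-5t)·cos(2t)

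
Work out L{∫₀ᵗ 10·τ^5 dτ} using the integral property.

L{∫₀ᵗ f(τ)dτ} = F(s)/s with f(t) = 10t^5. F(s) = 1200/s^6, so L{∫₀ᵗ 10·τ^5 dτ} = (1200/s^6)/s = 1200/s^7. (Check: ∫₀ᵗ 10·τ^5 dτ = 10t^6/6.)

Final answer: 1200/s^7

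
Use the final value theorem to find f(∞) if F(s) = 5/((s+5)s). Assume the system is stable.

f(∞) = lim_{s→0} sF(s) = lim_{s→0} 5/(s+5) = 1

Final answer: 1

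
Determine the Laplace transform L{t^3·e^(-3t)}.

L{t^n·e^(at)} = n!/(s-a)^(n+1), so L{t^3·e^(-3t)} = 6/(s+3)^4

Final answer: 6/(s+3)^4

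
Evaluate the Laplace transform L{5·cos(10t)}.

L{cos(ωt)} = s/(s² + ω²), so L{cos(10t)} = s/(s² + 100). Then L{5·cos(10t)} = 5·s/(s² + 100) = 5s/(s² + 100)

Final answer: 5s/(s² + 100)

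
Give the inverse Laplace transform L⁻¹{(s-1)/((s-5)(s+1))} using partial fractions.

Using partial fractions, f(t) = (4e^(5t) + 2e^(-t))/6

Final answer: (4e^(5t) + 2e^(-t))/6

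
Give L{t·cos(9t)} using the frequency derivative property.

L{cos(9t)} = s/(s² + 81). Derivative: d/ds[s/(s² + 81)] = [(s² + 81) - s·2s]/(s² + 81)² = (81 - s²)/(s² + 81)². So L{t·cos(9t)} = -F'(s) = (s² - 81)/(s² + 81)²

Final answer: (s² - 81)/(s² + 81)²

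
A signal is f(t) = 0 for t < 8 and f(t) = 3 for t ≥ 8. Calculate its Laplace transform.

f(t) = 3·u(t-8). L{u(t-8)} = e^(-8s)/s, so L{f(t)} = 3·e^(-8s)/s

Final answer: 3·e^(-8s)/s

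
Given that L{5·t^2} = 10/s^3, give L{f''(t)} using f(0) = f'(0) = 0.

L{f''(t)} = s²F(s) - sf(0) - f'(0) = s²·10/s^3 - 0 - 0 = 10/s

Final answer: 10/s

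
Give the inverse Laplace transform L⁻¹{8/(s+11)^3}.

L⁻¹{n!/(s-a)^(n+1)} = t^n·e^(at) with n=2, a=-11. So L⁻¹{2/(s+11)^3} = t^2·e^(-11t), and L⁻¹{8/(s+11)^3} = (8/2)·t^2·e^(-11t) = 4·t^2·e^(-11t)

Final answer: 4·t^2·e^(-11t)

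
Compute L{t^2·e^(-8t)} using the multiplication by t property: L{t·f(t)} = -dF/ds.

Using L{t^n·e^(at)} = n!/(s-a)^(n+1), L{t^2·e^(-8t)} = 2/(s+8)^3

Final answer: 2/(s+8)^3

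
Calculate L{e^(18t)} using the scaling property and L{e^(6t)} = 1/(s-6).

Using L{f(at)} = (1/a)F(s/a) with a=3 and f(t) = e^(6t): L{e^(18t)} = (1/3) · 1/((s/3)-6) = (1/3) · 3/(s-18) = 1/(s-18)

Final answer: 1/(s-18)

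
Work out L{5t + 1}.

L{5t + 1} = 5·L{t} + L{1} = 5/s² + 1/s

Final answer: 5/s² + 1/s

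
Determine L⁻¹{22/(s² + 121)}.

This is the form c·a/(s² + a²) with a = 11, c = 2. L⁻¹ = 2·sin(11t)

Final answer: 2·sin(11t)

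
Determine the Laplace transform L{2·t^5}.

L{t^n} = n!/s^(n+1), so L{t^5} = 120/s^6. Then L{2·t^5} = 2·120/s^6 = 240/s^6

Final answer: 240/s^6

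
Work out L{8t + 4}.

L{8t + 4} = 8·L{t} + 4·L{1} = 8/s² + 4/s

Final answer: 8/s² + 4/s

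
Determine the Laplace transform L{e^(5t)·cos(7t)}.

L{e^(at)·cos(ωt)} = (s-a)/((s-a)² + ω²), so L{e^(5t)·cos(7t)} = (s-5)/((s-5)² + 49)

Final answer: (s-5)/((s-5)² + 49)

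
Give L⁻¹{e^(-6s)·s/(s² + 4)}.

L⁻¹{s/(s² + 4)} = cos(2t). By the time shift theorem, L⁻¹{e^(-as)F(s)} = u(t-a)f(t-a) with a=6, so L⁻¹{e^(-6s)·s/(s² + 4)} = u(t-6)·cos(2(t-6))

Final answer: u(t-6)·cos(2(t-6))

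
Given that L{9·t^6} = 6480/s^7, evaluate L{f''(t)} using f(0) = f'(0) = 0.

L{f''(t)} = s²F(s) - sf(0) - f'(0) = s²·6480/s^7 - 0 - 0 = 6480/s^5

Final answer: 6480/s^5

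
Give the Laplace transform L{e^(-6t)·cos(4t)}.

L{e^(at)·cos(ωt)} = (s-a)/((s-a)² + ω²), so L{e^(-6t)·cos(4t)} = (s+6)/((s+6)² + 16)

Final answer: (s+6)/((s+6)² + 16)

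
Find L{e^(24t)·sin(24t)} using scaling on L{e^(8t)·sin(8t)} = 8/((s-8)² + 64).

Scaling with a=3: L{e^(24t)·sin(24t)} = (1/3) · 8/((s/3-8)² + 64). Simplifying: 24/((s-24)² + 576)

Final answer: 24/((s-24)² + 576)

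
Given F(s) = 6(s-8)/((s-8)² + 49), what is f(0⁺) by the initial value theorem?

f(0⁺) = lim_{s→∞} sF(s) = lim_{s→∞} 6s(s-8)/((s-8)² + 49) = 6

Final answer: 6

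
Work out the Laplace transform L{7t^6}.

L{7t^6} = 7 · L{t^6} = 7 · 720/s^7 = 5040/s^7

Final answer: 5040/s^7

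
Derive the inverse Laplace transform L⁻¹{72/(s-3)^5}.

L⁻¹{n!/(s-a)^(n+1)} = t^n·e^(at) with n=4, a=3. So L⁻¹{24/(s-3)^5} = t^4·e^(3t), and L⁻¹{72/(s-3)^5} = (72/24)·t^4·e^(3t) = 3·t^4·e^(3t)

Final answer: 3·t^4·e^(3t)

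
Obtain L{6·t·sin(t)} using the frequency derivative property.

L{sin(t)} = 1/(s² + 1). By L{t·f(t)} = -F'(s): -d/ds[1/(s² + 1)] = -(1)·(-2s)/(s² + 1)² = 2s/(s² + 1)². Then L{6·t·sin(t)} = 6·2s/(s² + 1)² = 12s/(s² + 1)²

Final answer: 12s/(s² + 1)²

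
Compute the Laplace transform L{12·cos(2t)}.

L{cos(ωt)} = s/(s² + ω²), so L{cos(2t)} = s/(s² + 4). Then L{12·cos(2t)} = 12·s/(s² + 4) = 12s/(s² + 4)

Final answer: 12s/(s² + 4)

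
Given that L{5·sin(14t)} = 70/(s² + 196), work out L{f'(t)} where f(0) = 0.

L{f'(t)} = s·F(s) - f(0) = s·70/(s² + 196) - 0 = 70s/(s² + 196)

Final answer: 70s/(s² + 196)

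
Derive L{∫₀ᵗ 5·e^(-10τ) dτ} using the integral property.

L{∫₀ᵗ f(τ)dτ} = F(s)/s with F(s) = 5/(s+10), so L{∫₀ᵗ 5·e^(-10τ) dτ} = 5/(s(s+10))

Final answer: 5/(s(s+10))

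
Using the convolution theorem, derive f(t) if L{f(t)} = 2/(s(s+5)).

2/(s(s+5)) = (2/s)·(1/(s+5)) = L{2}·L{e^(-5t)}. By convolution, f(t) = 2*e^(-5t) = ∫₀ᵗ 2·e^(-5τ) dτ = 2·(1 - e^(-5t))/5

Final answer: 2·(1 - e^(-5t))/5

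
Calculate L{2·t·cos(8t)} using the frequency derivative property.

L{cos(8t)} = s/(s² + 64). Derivative: d/ds[s/(s² + 64)] = [(s² + 64) - s·2s]/(s² + 64)² = (64 - s²)/(s² + 64)². So L{t·cos(8t)} = -F'(s) = (s² - 64)/(s² + 64)². Then L{2·t·cos(8t)} = 2·(s² - 64)/(s² + 64)²

Final answer: 2·(s² - 64)/(s² + 64)²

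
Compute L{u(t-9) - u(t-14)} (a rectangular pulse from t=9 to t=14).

L{u(t-a)} = e^(-as)/s. L{u(t-9) - u(t-14)} = (e^(-9s) - e^(-14s))/s

Final answer: (e^(-9s) - e^(-14s))/s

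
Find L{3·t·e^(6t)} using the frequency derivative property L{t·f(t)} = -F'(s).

L{e^(6t)} = 1/(s-6). By frequency derivative: L{t·e^(6t)} = -d/ds[1/(s-6)] = -(-1)/(s-6)² = 1/(s-6)². Then L{3·t·e^(6t)} = 3·1/(s-6)² = 3/(s-6)²

Final answer: 3/(s-6)²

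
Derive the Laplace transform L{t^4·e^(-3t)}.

L{t^n·e^(at)} = n!/(s-a)^(n+1), so L{t^4·e^(-3t)} = 24/(s+3)^5

Final answer: 24/(s+3)^5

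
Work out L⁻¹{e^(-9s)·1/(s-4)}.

L⁻¹{1/(s-4)} = e^(4t). By the time shift theorem, L⁻¹{e^(-as)F(s)} = u(t-a)f(t-a) with a=9, so L⁻¹{e^(-9s)·1/(s-4)} = u(t-9)·e^(4(t-9))

Final answer: u(t-9)·e^(4(t-9))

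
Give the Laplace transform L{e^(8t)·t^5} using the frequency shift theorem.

L{e^(at)·t^n} = n!/(s-a)^(n+1), so L{e^(8t)·t^5} = 120/(s-8)^6

Final answer: 120/(s-8)^6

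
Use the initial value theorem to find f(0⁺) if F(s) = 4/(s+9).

f(0⁺) = lim_{s→∞} s·4/(s+9) = lim_{s→∞} 4s/(s+9) = 4

Final answer: 4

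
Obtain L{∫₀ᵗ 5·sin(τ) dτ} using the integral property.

L{∫₀ᵗ f(τ)dτ} = F(s)/s with F(s) = 5/(s² + 1), so the result is (5/(s² + 1))/s = 5/(s(s² + 1))

Final answer: 5/(s(s² + 1))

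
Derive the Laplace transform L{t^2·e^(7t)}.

L{t^n·e^(at)} = n!/(s-a)^(n+1), so L{t^2·e^(7t)} = 2/(s-7)^3

Final answer: 2/(s-7)^3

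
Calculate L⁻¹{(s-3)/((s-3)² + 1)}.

Using frequency shift: L⁻¹{(s-a)/((s-a)² + b²)} = e^(at)cos(bt). Here a=3, b=1

Final answer: e^(3t)·cos(t)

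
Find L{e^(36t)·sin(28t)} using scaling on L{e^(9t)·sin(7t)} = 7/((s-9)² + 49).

Scaling with a=4: L{e^(36t)·sin(28t)} = (1/4) · 7/((s/4-9)² + 49). Simplifying: 28/((s-36)² + 784)

Final answer: 28/((s-36)² + 784)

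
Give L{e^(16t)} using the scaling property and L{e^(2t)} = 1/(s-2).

Using L{f(at)} = (1/a)F(s/a) with a=8 and f(t) = e^(2t): L{e^(16t)} = (1/8) · 1/((s/8)-2) = (1/8) · 8/(s-16) = 1/(s-16)

Final answer: 1/(s-16)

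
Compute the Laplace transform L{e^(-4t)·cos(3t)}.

L{e^(at)·cos(ωt)} = (s-a)/((s-a)² + ω²), so L{e^(-4t)·cos(3t)} = (s+4)/((s+4)² + 9)

Final answer: (s+4)/((s+4)² + 9)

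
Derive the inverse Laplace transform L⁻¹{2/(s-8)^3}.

L⁻¹{n!/(s-a)^(n+1)} = t^n·e^(at) with n=2, a=8. So L⁻¹{2/(s-8)^3} = t^2·e^(8t)

Final answer: t^2·e^(8t)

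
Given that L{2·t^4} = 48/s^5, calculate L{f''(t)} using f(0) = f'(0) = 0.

L{f''(t)} = s²F(s) - sf(0) - f'(0) = s²·48/s^5 - 0 - 0 = 48/s^3

Final answer: 48/s^3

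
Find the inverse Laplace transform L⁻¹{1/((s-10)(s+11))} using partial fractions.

Decompose: A/(s-10) + B/(s+11). A = 1/21, B = -1/21. f(t) = (e^(10t) - e^(-11t))/21

Final answer: (e^(10t) - e^(-11t))/21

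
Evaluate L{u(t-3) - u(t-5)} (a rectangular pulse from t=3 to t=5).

L{u(t-a)} = e^(-as)/s. L{u(t-3) - u(t-5)} = (e^(-3s) - e^(-5s))/s

Final answer: (e^(-3s) - e^(-5s))/s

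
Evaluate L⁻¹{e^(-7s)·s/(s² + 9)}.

L⁻¹{s/(s² + 9)} = cos(3t). By the time shift theorem, L⁻¹{e^(-as)F(s)} = u(t-a)f(t-a) with a=7, so L⁻¹{e^(-7s)·s/(s² + 9)} = u(t-7)·cos(3(t-7))

Final answer: u(t-7)·cos(3(t-7))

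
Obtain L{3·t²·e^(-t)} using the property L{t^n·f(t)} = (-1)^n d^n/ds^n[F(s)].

L{e^(-t)} = 1/(s+1). d/ds[1/(s+1)] = -1/(s+1)². d²/ds²[1/(s+1)] = 2/(s+1)³. So L{t²·e^(-t)} = (-1)² · 2/(s+1)³ = 2/(s+1)³. Then L{3·t²·e^(-t)} = 3·2/(s+1)³ = 6/(s+1)³

Final answer: 6/(s+1)³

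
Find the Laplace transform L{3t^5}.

L{3t^5} = 3 · L{t^5} = 3 · 120/s^6 = 360/s^6

Final answer: 360/s^6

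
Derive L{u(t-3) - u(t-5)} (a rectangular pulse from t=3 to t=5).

L{u(t-a)} = e^(-as)/s. L{u(t-3) - u(t-5)} = (e^(-3s) - e^(-5s))/s

Final answer: (e^(-3s) - e^(-5s))/s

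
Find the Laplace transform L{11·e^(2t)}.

L{e^(at)} = 1/(s-a), so L{e^(2t)} = 1/(s-2). Then L{11·e^(2t)} = 11/(s-2)

Final answer: 11/(s-2)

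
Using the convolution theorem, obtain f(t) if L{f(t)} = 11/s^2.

11/s^2 = (11/s)·(1/s) = L{11}·L{1}. By convolution, f(t) = 11*1 = ∫₀ᵗ 11·1 dτ = 11·t

Final answer: 11·t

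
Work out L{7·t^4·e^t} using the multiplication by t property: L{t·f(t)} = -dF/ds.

Using L{t^n·e^(at)} = n!/(s-a)^(n+1), L{t^4·e^t} = 24/(s-1)^5, so L{7·t^4·e^t} = 7·24/(s-1)^5 = 168/(s-1)^5

Final answer: 168/(s-1)^5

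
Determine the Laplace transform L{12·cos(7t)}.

L{cos(ωt)} = s/(s² + ω²), so L{cos(7t)} = s/(s² + 49). Then L{12·cos(7t)} = 12·s/(s² + 49) = 12s/(s² + 49)

Final answer: 12s/(s² + 49)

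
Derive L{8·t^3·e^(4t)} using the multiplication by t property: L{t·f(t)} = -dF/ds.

Using L{t^n·e^(at)} = n!/(s-a)^(n+1), L{t^3·e^(4t)} = 6/(s-4)^4, so L{8·t^3·e^(4t)} = 8·6/(s-4)^4 = 48/(s-4)^4

Final answer: 48/(s-4)^4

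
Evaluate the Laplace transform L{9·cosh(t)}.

L{cosh(ωt)} = s/(s² - ω²), so L{cosh(t)} = s/(s² - 1). Then L{9·cosh(t)} = 9·s/(s² - 1) = 9s/(s² - 1)

Final answer: 9s/(s² - 1)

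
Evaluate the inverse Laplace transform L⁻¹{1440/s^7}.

L⁻¹{n!/s^(n+1)} = t^n with n=6. So L⁻¹{720/s^7} = t^6, and L⁻¹{1440/s^7} = (1440/720)·t^6 = 2·t^6

Final answer: 2·t^6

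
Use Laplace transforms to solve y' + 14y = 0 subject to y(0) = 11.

L{y'} + 14L{y} = 0. sY - 11 + 14Y = 0. Y(s+14) = 11. Y = 11/(s+14)

Final answer: y(t) = 11e^(-14t)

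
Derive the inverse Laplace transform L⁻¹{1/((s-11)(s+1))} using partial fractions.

Decompose: A/(s-11) + B/(s+1). A = 1/12, B = -1/12. f(t) = (e^(11t) - e^(-t))/12

Final answer: (e^(11t) - e^(-t))/12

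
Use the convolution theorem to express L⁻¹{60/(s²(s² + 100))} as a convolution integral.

60/(s²(s² + 100)) = (1/s²)·(60/(s² + 100)) = L{t}·L{6·sin(10t)}. So f(t) = t*(6·sin(10t)) = ∫₀ᵗ 6τ·sin(10(t-τ)) dτ

Final answer: ∫₀ᵗ 6τ·sin(10(t-τ)) dτ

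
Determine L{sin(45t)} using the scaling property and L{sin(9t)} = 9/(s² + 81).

Using L{f(at)} = (1/a)F(s/a) with a=5: L{sin(45t)} = (1/5) · 9/((s/5)² + 81) = (1/5) · 9·25/(s² + 2025) = 45/(s² + 2025)

Final answer: 45/(s² + 2025)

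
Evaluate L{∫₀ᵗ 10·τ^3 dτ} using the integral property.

L{∫₀ᵗ f(τ)dτ} = F(s)/s with f(t) = 10t^3. F(s) = 60/s^4, so L{∫₀ᵗ 10·τ^3 dτ} = (60/s^4)/s = 60/s^5. (Check: ∫₀ᵗ 10·τ^3 dτ = 10t^4/4.)

Final answer: 60/s^5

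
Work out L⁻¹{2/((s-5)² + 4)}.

Form: b/((s-a)² + b²) → e^(at)sin(bt). With a=5, b=2

Final answer: e^(5t)·sin(2t)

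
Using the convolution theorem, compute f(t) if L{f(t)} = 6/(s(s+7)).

6/(s(s+7)) = (6/s)·(1/(s+7)) = L{6}·L{e^(-7t)}. By convolution, f(t) = 6*e^(-7t) = ∫₀ᵗ 6·e^(-7τ) dτ = 6·(1 - e^(-7t))/7

Final answer: 6·(1 - e^(-7t))/7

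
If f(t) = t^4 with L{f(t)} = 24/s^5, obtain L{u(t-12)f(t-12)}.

Time shift theorem: L{u(t-a)f(t-a)} = e^(-as)F(s). Here a=12, F(s) = 24/s^5, so L{u(t-12)f(t-12)} = e^(-12s)·24/s^5

Final answer: e^(-12s)·24/s^5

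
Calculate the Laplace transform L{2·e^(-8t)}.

L{e^(at)} = 1/(s-a), so L{e^(-8t)} = 1/(s+8). Then L{2·e^(-8t)} = 2/(s+8)

Final answer: 2/(s+8)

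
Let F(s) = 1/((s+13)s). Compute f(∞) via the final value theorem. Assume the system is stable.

f(∞) = lim_{s→0} sF(s) = lim_{s→0} 1/(s+13) = 1/13

Final answer: 1/13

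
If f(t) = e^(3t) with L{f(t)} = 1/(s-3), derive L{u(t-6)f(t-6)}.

Time shift theorem: L{u(t-a)f(t-a)} = e^(-as)F(s). Here a=6, F(s) = 1/(s-3), so L{u(t-6)f(t-6)} = e^(-6s)·1/(s-3)

Final answer: e^(-6s)·1/(s-3)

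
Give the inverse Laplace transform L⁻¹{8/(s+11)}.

L⁻¹{1/(s-a)} = e^(at), so L⁻¹{1/(s+11)} = e^(-11t), and L⁻¹{8/(s+11)} = 8·e^(-11t)

Final answer: 8·e^(-11t)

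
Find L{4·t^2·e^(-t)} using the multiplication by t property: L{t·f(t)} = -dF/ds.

Using L{t^n·e^(at)} = n!/(s-a)^(n+1), L{t^2·e^(-t)} = 2/(s+1)^3, so L{4·t^2·e^(-t)} = 4·2/(s+1)^3 = 8/(s+1)^3

Final answer: 8/(s+1)^3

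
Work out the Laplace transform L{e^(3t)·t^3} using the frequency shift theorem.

L{e^(at)·t^n} = n!/(s-a)^(n+1), so L{e^(3t)·t^3} = 6/(s-3)^4

Final answer: 6/(s-3)^4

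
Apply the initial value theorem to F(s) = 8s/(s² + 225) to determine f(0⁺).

f(0⁺) = lim_{s→∞} s·8s/(s² + 225) = lim_{s→∞} 8s²/(s² + 225) = 8

Final answer: 8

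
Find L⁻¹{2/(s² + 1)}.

This is the form c·a/(s² + a²) with a = 1, c = 2. L⁻¹ = 2·sin(t)

Final answer: 2·sin(t)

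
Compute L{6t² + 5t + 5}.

L{6t² + 5t + 5} = 6·2/s³ + 5/s² + 5/s = 12/s³ + 5/s² + 5/s

Final answer: 12/s³ + 5/s² + 5/s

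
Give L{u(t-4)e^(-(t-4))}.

u(t-a)f(t-a) with f(t)=e^(-t). L{e^(-t)} = 1/(s+1). By time shift: e^(-4s)/(s+1)

Final answer: e^(-4s)/(s+1)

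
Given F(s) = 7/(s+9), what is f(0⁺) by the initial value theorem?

f(0⁺) = lim_{s→∞} s·7/(s+9) = lim_{s→∞} 7s/(s+9) = 7

Final answer: 7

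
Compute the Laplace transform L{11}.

L{11} = 11 · L{1} = 11/s

Final answer: 11/s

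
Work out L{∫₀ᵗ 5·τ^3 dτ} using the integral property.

L{∫₀ᵗ f(τ)dτ} = F(s)/s with f(t) = 5t^3. F(s) = 30/s^4, so L{∫₀ᵗ 5·τ^3 dτ} = (30/s^4)/s = 30/s^5. (Check: ∫₀ᵗ 5·τ^3 dτ = 5t^4/4.)

Final answer: 30/s^5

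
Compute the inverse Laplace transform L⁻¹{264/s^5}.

L⁻¹{n!/s^(n+1)} = t^n with n=4. So L⁻¹{24/s^5} = t^4, and L⁻¹{264/s^5} = (264/24)·t^4 = 11·t^4

Final answer: 11·t^4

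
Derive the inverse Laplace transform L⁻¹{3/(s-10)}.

L⁻¹{1/(s-a)} = e^(at), so L⁻¹{1/(s-10)} = e^(10t), and L⁻¹{3/(s-10)} = 3·e^(10t)

Final answer: 3·e^(10t)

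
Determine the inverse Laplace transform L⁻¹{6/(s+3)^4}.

L⁻¹{n!/(s-a)^(n+1)} = t^n·e^(at), so L⁻¹{6/(s+3)^4} = t^3·e^(-3t)

Final answer: t^3·e^(-3t)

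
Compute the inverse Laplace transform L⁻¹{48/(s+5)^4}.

L⁻¹{n!/(s-a)^(n+1)} = t^n·e^(at) with n=3, a=-5. So L⁻¹{6/(s+5)^4} = t^3·e^(-5t), and L⁻¹{48/(s+5)^4} = (48/6)·t^3·e^(-5t) = 8·t^3·e^(-5t)

Final answer: 8·t^3·e^(-5t)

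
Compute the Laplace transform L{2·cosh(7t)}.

L{cosh(ωt)} = s/(s² - ω²), so L{cosh(7t)} = s/(s² - 49). Then L{2·cosh(7t)} = 2·s/(s² - 49) = 2s/(s² - 49)

Final answer: 2s/(s² - 49)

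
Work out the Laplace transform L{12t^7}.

L{12t^7} = 12 · L{t^7} = 12 · 5040/s^8 = 60480/s^8

Final answer: 60480/s^8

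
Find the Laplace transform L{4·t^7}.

L{t^n} = n!/s^(n+1), so L{t^7} = 5040/s^8. Then L{4·t^7} = 4·5040/s^8 = 20160/s^8

Final answer: 20160/s^8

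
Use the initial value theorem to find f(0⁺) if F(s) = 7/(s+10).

f(0⁺) = lim_{s→∞} s·7/(s+10) = lim_{s→∞} 7s/(s+10) = 7

Final answer: 7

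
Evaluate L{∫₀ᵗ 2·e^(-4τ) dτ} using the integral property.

L{∫₀ᵗ f(τ)dτ} = F(s)/s with F(s) = 2/(s+4), so L{∫₀ᵗ 2·e^(-4τ) dτ} = 2/(s(s+4))

Final answer: 2/(s(s+4))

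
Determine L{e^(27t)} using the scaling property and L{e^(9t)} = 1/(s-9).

Using L{f(at)} = (1/a)F(s/a) with a=3 and f(t) = e^(9t): L{e^(27t)} = (1/3) · 1/((s/3)-9) = (1/3) · 3/(s-27) = 1/(s-27)

Final answer: 1/(s-27)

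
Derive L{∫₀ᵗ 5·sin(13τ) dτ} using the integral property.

L{∫₀ᵗ f(τ)dτ} = F(s)/s with F(s) = 65/(s² + 169), so the result is (65/(s² + 169))/s = 65/(s(s² + 169))

Final answer: 65/(s(s² + 169))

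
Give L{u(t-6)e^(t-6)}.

u(t-a)f(t-a) with f(t)=e^t. L{e^t} = 1/(s-1). By time shift: e^(-6s)/(s-1)

Final answer: e^(-6s)/(s-1)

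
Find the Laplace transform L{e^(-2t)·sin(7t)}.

L{e^(at)·sin(ωt)} = ω/((s-a)² + ω²), so L{e^(-2t)·sin(7t)} = 7/((s+2)² + 49)

Final answer: 7/((s+2)² + 49)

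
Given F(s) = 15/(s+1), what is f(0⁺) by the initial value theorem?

f(0⁺) = lim_{s→∞} s·15/(s+1) = lim_{s→∞} 15s/(s+1) = 15

Final answer: 15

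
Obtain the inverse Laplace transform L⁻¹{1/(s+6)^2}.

L⁻¹{n!/(s-a)^(n+1)} = t^n·e^(at), so L⁻¹{1/(s+6)^2} = t·e^(-6t)

Final answer: t·e^(-6t)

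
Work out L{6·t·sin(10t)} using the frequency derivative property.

L{sin(10t)} = 10/(s² + 100). By L{t·f(t)} = -F'(s): -d/ds[10/(s² + 100)] = -(10)·(-2s)/(s² + 100)² = 20s/(s² + 100)². Then L{6·t·sin(10t)} = 6·20s/(s² + 100)² = 120s/(s² + 100)²

Final answer: 120s/(s² + 100)²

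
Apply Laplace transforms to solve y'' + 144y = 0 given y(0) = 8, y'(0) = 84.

L{y''} + 144L{y} = 0. s²Y - 8s - 84 + 144Y = 0. Y(s² + 144) = 8s + 84. Y = (8s + 84)/(s² + 144). Inverting: y(t) = 8cos(12t) + 7sin(12t)

Final answer: y(t) = 8cos(12t) + 7sin(12t)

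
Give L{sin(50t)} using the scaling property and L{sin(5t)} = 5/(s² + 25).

Using L{f(at)} = (1/a)F(s/a) with a=10: L{sin(50t)} = (1/10) · 5/((s/10)² + 25) = (1/10) · 5·100/(s² + 2500) = 50/(s² + 2500)

Final answer: 50/(s² + 2500)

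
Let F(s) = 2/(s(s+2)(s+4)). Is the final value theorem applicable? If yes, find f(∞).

Poles of sF(s) = 2/((s+2)(s+4)) are at s = -2 and s = -4, both in the left half-plane. Theorem applies. f(∞) = lim_{s→0} sF(s) = 2/(2·4) = 1/4

Final answer: 1/4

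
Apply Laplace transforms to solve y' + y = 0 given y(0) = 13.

L{y'} + L{y} = 0. sY - 13 + Y = 0. Y(s+1) = 13. Y = 13/(s+1)

Final answer: y(t) = 13e^(-t)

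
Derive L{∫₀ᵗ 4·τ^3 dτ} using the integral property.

L{∫₀ᵗ f(τ)dτ} = F(s)/s with f(t) = 4t^3. F(s) = 24/s^4, so L{∫₀ᵗ 4·τ^3 dτ} = (24/s^4)/s = 24/s^5. (Check: ∫₀ᵗ 4·τ^3 dτ = 4t^4/4.)

Final answer: 24/s^5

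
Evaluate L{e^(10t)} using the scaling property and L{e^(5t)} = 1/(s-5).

Using L{f(at)} = (1/a)F(s/a) with a=2 and f(t) = e^(5t): L{e^(10t)} = (1/2) · 1/((s/2)-5) = (1/2) · 2/(s-10) = 1/(s-10)

Final answer: 1/(s-10)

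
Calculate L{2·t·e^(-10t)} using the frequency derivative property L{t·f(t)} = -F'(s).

L{e^(-10t)} = 1/(s+10). By frequency derivative: L{t·e^(-10t)} = -d/ds[1/(s+10)] = -(-1)/(s+10)² = 1/(s+10)². Then L{2·t·e^(-10t)} = 2·1/(s+10)² = 2/(s+10)²

Final answer: 2/(s+10)²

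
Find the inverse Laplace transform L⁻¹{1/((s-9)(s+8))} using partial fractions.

Decompose: A/(s-9) + B/(s+8). A = 1/17, B = -1/17. f(t) = (e^(9t) - e^(-8t))/17

Final answer: (e^(9t) - e^(-8t))/17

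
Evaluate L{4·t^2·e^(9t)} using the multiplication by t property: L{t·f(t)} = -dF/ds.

Using L{t^n·e^(at)} = n!/(s-a)^(n+1), L{t^2·e^(9t)} = 2/(s-9)^3, so L{4·t^2·e^(9t)} = 4·2/(s-9)^3 = 8/(s-9)^3

Final answer: 8/(s-9)^3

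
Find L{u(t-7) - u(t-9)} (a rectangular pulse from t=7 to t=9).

L{u(t-a)} = e^(-as)/s. L{u(t-7) - u(t-9)} = (e^(-7s) - e^(-9s))/s

Final answer: (e^(-7s) - e^(-9s))/s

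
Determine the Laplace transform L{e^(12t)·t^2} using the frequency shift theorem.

L{e^(at)·t^n} = n!/(s-a)^(n+1), so L{e^(12t)·t^2} = 2/(s-12)^3

Final answer: 2/(s-12)^3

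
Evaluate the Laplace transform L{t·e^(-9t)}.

L{t^n·e^(at)} = n!/(s-a)^(n+1), so L{t·e^(-9t)} = 1/(s+9)^2

Final answer: 1/(s+9)^2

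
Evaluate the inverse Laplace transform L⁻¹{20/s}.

L⁻¹{c/s} = c, so L⁻¹{20/s} = 20

Final answer: 20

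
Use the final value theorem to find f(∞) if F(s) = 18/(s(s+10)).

f(∞) = lim_{s→0} s·18/(s(s+10)) = lim_{s→0} 18/(s+10) = 18/10 = 9/5

Final answer: 9/5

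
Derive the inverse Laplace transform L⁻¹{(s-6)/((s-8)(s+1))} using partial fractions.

Using partial fractions, f(t) = (2e^(8t) + 7e^(-t))/9

Final answer: (2e^(8t) + 7e^(-t))/9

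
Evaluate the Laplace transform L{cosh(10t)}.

L{cosh(ωt)} = s/(s² - ω²), so L{cosh(10t)} = s/(s² - 100)

Final answer: s/(s² - 100)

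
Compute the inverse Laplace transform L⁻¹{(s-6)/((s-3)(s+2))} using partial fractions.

Using partial fractions, f(t) = (-3e^(3t) + 8e^(-2t))/5

Final answer: (-3e^(3t) + 8e^(-2t))/5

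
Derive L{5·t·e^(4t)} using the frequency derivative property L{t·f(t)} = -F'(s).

L{e^(4t)} = 1/(s-4). By frequency derivative: L{t·e^(4t)} = -d/ds[1/(s-4)] = -(-1)/(s-4)² = 1/(s-4)². Then L{5·t·e^(4t)} = 5·1/(s-4)² = 5/(s-4)²

Final answer: 5/(s-4)²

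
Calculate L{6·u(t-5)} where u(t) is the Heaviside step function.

L{u(t-a)} = e^(-as)/s. Here a=5, so L{u(t-5)} = e^(-5s)/s, and L{6·u(t-5)} = 6·e^(-5s)/s

Final answer: 6·e^(-5s)/s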